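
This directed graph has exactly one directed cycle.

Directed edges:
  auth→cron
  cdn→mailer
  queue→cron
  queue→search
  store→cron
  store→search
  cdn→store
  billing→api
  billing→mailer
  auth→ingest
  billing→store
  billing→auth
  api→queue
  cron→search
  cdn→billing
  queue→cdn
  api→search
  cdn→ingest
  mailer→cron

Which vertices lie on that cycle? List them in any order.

api, cdn, queue, billing

DFS with gray/black marking from cdn:
cdn gray
  mailer gray
    cron gray
      search gray
      search black
    cron black
  mailer black
  billing gray
    auth gray
      auth→cron: cron black — skip
      ingest gray
      ingest black
    auth black
    api gray
      api→search: search black — skip
      queue gray
        queue→search: search black — skip
        queue→cdn: cdn is gray → back edge
Back edge closes the cycle cdn → billing → api → queue → cdn; its vertices are {api, cdn, queue, billing}.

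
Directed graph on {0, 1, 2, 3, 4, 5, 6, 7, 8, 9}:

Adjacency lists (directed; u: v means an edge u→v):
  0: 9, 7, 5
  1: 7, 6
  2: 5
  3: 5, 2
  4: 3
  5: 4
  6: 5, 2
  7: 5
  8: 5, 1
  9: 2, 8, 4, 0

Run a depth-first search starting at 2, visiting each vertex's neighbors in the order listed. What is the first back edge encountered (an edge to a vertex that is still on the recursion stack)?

DFS from 2 (visiting each vertex's neighbors in the order listed); mark gray on enter, black on exit:
2 gray
  5 gray
    4 gray
      3 gray
        3→5: 5 is gray → back edge
First back edge: 3 → 5.

3->5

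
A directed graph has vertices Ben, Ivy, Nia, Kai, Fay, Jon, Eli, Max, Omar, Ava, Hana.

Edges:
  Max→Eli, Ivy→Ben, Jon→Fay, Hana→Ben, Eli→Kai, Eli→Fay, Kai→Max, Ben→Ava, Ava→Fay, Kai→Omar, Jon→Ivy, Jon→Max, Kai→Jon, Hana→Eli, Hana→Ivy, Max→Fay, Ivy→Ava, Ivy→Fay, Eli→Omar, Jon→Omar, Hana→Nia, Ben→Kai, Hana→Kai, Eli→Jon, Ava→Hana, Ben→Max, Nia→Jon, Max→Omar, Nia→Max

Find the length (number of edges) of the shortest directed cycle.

For each vertex v, BFS finds the shortest path from v back to v.
The shortest such closed walk is Hana → Ivy → Ava → Hana, length 3.

3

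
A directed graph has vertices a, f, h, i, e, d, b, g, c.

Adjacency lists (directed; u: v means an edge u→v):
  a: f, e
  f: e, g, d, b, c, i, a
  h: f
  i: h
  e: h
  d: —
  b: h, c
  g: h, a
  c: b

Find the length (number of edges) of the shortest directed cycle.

For each vertex v, BFS finds the shortest path from v back to v.
The shortest such closed walk is f → a → f, length 2.

2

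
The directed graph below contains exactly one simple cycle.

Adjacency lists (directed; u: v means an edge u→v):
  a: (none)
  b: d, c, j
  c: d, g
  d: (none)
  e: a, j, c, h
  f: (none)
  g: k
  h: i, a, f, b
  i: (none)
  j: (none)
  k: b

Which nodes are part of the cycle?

b, c, g, k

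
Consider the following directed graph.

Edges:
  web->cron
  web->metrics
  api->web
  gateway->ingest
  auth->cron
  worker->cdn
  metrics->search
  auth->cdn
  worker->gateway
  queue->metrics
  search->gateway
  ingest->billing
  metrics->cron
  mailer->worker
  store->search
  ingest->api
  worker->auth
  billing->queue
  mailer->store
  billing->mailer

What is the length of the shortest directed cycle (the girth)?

5

For each vertex v, BFS finds the shortest path from v back to v.
The shortest such closed walk is ingest → billing → mailer → worker → gateway → ingest, length 5.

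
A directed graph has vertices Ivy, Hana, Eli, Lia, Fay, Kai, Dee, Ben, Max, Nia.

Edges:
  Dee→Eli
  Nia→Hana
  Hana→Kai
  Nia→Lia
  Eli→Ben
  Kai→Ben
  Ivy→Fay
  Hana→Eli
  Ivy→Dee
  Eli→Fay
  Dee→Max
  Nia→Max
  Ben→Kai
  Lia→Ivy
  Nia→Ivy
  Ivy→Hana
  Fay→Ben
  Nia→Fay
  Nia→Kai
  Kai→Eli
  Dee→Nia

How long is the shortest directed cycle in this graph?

For each vertex v, BFS finds the shortest path from v back to v.
The shortest such closed walk is Kai → Ben → Kai, length 2.

2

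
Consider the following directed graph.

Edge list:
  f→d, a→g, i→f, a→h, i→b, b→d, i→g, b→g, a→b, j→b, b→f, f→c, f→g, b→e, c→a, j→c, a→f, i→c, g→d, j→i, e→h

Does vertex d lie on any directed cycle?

d lies on a cycle iff there is a path from d back to itself.
Exploring from d, it never reaches itself; equivalently, its strongly connected component is a singleton.

No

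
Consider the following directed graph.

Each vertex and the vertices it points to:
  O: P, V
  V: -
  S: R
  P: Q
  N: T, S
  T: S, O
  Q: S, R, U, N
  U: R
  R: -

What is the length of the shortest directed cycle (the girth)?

For each vertex v, BFS finds the shortest path from v back to v.
The shortest such closed walk is P → Q → N → T → O → P, length 5.

5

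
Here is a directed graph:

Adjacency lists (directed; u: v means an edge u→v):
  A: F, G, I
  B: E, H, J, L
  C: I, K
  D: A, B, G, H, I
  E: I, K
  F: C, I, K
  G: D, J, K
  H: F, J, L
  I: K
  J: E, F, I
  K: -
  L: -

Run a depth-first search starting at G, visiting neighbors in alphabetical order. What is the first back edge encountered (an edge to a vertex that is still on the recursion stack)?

DFS from G (visiting neighbors in alphabetical order); mark gray on enter, black on exit:
G gray
  D gray
    A gray
      F gray
        C gray
          I gray
            K gray
            K black
          I black
          C→K: K black — skip
        C black
        F→I: I black — skip
        F→K: K black — skip
      F black
      A→G: G is gray → back edge
First back edge: A → G.

A→G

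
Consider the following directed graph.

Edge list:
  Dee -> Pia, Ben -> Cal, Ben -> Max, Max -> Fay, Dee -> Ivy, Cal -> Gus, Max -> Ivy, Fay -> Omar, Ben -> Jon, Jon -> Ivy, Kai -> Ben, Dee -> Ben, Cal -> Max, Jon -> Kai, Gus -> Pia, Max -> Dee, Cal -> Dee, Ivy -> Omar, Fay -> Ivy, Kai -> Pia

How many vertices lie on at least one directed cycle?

6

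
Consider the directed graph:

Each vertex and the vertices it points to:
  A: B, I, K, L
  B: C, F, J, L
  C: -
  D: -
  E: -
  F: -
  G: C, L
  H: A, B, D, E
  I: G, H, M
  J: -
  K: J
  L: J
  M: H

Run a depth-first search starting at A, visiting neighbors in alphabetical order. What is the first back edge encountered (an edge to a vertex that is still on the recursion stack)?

H->A

DFS from A (visiting neighbors in alphabetical order); mark gray on enter, black on exit:
A gray
  B gray
    C gray
    C black
    F gray
    F black
    J gray
    J black
    L gray
      L→J: J black — skip
    L black
  B black
  I gray
    G gray
      G→C: C black — skip
      G→L: L black — skip
    G black
    H gray
      H→A: A is gray → back edge
First back edge: H → A.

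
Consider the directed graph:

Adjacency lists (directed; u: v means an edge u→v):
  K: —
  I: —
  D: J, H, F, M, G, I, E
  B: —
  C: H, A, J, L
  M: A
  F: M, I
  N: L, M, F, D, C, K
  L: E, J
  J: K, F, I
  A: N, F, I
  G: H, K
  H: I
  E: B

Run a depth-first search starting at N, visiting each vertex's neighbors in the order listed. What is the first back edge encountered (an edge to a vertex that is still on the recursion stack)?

A->N

DFS from N (visiting each vertex's neighbors in the order listed); mark gray on enter, black on exit:
N gray
  L gray
    E gray
      B gray
      B black
    E black
    J gray
      K gray
      K black
      F gray
        M gray
          A gray
            A→N: N is gray → back edge
First back edge: A → N.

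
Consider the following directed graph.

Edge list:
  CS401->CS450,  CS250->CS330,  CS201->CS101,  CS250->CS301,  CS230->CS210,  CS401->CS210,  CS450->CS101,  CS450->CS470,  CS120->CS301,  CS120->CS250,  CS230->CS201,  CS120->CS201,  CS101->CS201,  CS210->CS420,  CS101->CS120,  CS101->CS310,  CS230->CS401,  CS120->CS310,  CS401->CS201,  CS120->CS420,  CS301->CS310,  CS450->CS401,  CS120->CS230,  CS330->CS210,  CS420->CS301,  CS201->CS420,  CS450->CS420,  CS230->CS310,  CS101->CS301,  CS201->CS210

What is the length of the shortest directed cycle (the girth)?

For each vertex v, BFS finds the shortest path from v back to v.
The shortest such closed walk is CS401 → CS450 → CS401, length 2.

2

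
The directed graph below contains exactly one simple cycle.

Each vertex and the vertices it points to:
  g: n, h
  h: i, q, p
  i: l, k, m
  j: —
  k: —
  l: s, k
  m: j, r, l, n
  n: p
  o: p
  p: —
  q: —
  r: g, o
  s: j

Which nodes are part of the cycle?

DFS with gray/black marking from m:
m gray
  j gray
  j black
  r gray
    g gray
      n gray
        p gray
        p black
      n black
      h gray
        i gray
          l gray
            s gray
              s→j: j black — skip
            s black
            k gray
            k black
          l black
          i→k: k black — skip
          i→m: m is gray → back edge
Back edge closes the cycle m → r → g → h → i → m; its vertices are {g, h, i, m, r}.

g, h, i, m, r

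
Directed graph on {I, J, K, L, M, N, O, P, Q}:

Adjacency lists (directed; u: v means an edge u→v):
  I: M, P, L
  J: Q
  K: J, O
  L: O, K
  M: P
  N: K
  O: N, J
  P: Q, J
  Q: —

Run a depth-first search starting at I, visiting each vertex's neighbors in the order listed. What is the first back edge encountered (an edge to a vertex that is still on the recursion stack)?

DFS from I (visiting each vertex's neighbors in the order listed); mark gray on enter, black on exit:
I gray
  M gray
    P gray
      Q gray
      Q black
      J gray
        J→Q: Q black — skip
      J black
    P black
  M black
  I→P: P black — skip
  L gray
    O gray
      N gray
        K gray
          K→J: J black — skip
          K→O: O is gray → back edge
First back edge: K → O.

K->O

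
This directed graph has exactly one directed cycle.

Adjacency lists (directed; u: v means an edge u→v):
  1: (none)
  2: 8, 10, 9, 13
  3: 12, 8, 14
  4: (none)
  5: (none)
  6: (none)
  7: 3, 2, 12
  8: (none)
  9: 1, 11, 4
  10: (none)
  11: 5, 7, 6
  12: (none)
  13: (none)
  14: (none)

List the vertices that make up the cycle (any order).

2, 7, 9, 11

DFS with gray/black marking from 9:
9 gray
  1 gray
  1 black
  11 gray
    5 gray
    5 black
    7 gray
      3 gray
        12 gray
        12 black
        8 gray
        8 black
        14 gray
        14 black
      3 black
      2 gray
        2→8: 8 black — skip
        10 gray
        10 black
        2→9: 9 is gray → back edge
Back edge closes the cycle 9 → 11 → 7 → 2 → 9; its vertices are {2, 7, 9, 11}.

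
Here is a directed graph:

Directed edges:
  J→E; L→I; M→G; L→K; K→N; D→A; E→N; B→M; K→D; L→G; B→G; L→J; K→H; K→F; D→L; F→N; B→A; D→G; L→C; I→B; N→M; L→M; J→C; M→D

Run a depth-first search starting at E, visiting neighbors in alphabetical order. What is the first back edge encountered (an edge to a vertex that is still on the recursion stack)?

B→M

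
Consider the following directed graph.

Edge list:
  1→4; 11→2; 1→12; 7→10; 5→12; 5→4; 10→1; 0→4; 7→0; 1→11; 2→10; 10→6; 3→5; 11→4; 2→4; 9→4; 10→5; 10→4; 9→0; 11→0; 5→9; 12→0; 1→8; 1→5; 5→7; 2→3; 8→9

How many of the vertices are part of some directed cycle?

7

A vertex is on a directed cycle iff it belongs to a strongly connected component of size ≥ 2 (or has a self-loop).
The vertices on cycles are {1, 2, 3, 5, 7, 10, 11} — 7 in total.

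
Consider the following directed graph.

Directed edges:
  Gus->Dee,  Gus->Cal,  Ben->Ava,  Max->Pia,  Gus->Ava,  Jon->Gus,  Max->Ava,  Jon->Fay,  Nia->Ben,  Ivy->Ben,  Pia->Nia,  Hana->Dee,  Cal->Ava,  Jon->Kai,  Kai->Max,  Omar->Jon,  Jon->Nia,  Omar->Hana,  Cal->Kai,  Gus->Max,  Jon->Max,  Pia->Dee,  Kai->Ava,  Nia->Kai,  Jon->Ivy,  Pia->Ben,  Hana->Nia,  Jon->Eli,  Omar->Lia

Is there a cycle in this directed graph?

DFS with white/gray/black marking, starting from Eli:
Eli gray
Eli black
Max gray
  Pia gray
    Nia gray
      Ben gray
        Ava gray
        Ava black
      Ben black
      Kai gray
        Kai→Max: Max is gray → back edge
Back edge found, so a cycle exists: Max → Pia → Nia → Kai → Max.

Yes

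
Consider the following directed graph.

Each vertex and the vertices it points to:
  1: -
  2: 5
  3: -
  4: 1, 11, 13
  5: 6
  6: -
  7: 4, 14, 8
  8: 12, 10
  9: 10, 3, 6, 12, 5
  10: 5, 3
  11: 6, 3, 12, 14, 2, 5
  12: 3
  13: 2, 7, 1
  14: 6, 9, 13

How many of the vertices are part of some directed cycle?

5

A vertex is on a directed cycle iff it belongs to a strongly connected component of size ≥ 2 (or has a self-loop).
The vertices on cycles are {4, 7, 11, 13, 14} — 5 in total.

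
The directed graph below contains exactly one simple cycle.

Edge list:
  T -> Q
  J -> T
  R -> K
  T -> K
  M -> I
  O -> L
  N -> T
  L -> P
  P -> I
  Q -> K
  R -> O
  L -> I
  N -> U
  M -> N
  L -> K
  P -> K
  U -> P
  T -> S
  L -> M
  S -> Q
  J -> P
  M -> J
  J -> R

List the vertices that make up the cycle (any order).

J, L, M, O, R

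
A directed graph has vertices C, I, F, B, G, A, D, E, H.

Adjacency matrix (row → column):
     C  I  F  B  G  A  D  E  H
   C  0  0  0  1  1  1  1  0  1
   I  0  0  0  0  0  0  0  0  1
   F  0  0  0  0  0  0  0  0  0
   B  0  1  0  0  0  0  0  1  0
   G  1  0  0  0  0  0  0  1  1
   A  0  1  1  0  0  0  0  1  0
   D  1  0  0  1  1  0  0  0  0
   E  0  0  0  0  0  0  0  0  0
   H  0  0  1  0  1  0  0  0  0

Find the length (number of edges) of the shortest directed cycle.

For each vertex v, BFS finds the shortest path from v back to v.
The shortest such closed walk is C → D → C, length 2.

2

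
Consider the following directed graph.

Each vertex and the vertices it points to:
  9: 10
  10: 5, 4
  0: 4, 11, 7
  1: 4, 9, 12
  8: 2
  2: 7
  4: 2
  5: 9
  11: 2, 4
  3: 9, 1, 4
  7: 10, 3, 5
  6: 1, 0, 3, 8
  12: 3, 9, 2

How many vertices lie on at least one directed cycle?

A vertex is on a directed cycle iff it belongs to a strongly connected component of size ≥ 2 (or has a self-loop).
The vertices on cycles are {1, 2, 3, 4, 5, 7, 9, 10, 12} — 9 in total.

9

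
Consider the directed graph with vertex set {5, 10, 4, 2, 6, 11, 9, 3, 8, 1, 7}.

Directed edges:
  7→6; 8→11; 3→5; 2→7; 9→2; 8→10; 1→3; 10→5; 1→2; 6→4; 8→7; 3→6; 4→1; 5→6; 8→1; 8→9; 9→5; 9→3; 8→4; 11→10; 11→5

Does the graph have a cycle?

DFS with white/gray/black marking, starting from 6:
6 gray
  4 gray
    1 gray
      2 gray
        7 gray
          7→6: 6 is gray → back edge
Back edge found, so a cycle exists: 6 → 4 → 1 → 2 → 7 → 6.

Yes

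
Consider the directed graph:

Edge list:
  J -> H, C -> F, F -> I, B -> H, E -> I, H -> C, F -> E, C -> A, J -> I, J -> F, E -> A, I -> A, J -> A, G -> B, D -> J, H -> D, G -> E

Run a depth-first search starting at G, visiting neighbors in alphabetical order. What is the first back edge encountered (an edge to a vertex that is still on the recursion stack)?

J→H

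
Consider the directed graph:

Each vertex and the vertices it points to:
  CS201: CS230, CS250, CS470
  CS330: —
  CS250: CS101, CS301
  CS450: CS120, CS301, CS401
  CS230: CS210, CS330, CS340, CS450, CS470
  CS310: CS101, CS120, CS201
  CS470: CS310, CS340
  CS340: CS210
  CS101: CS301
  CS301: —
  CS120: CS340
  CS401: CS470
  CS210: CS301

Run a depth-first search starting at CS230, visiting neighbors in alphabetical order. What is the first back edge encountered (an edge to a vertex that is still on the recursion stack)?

DFS from CS230 (visiting neighbors in alphabetical order); mark gray on enter, black on exit:
CS230 gray
  CS210 gray
    CS301 gray
    CS301 black
  CS210 black
  CS330 gray
  CS330 black
  CS340 gray
    CS340→CS210: CS210 black — skip
  CS340 black
  CS450 gray
    CS120 gray
      CS120→CS340: CS340 black — skip
    CS120 black
    CS450→CS301: CS301 black — skip
    CS401 gray
      CS470 gray
        CS310 gray
          CS101 gray
            CS101→CS301: CS301 black — skip
          CS101 black
          CS310→CS120: CS120 black — skip
          CS201 gray
            CS201→CS230: CS230 is gray → back edge
First back edge: CS201 → CS230.

CS201→CS230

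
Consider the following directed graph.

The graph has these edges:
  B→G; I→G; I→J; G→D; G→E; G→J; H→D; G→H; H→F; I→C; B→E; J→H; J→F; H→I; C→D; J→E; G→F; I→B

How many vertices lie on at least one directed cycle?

A vertex is on a directed cycle iff it belongs to a strongly connected component of size ≥ 2 (or has a self-loop).
The vertices on cycles are {B, G, H, I, J} — 5 in total.

5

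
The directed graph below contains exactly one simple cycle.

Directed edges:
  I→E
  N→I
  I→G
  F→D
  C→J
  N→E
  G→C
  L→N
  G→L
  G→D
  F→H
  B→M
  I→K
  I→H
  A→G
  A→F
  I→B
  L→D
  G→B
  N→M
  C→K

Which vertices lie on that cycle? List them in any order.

G, I, L, N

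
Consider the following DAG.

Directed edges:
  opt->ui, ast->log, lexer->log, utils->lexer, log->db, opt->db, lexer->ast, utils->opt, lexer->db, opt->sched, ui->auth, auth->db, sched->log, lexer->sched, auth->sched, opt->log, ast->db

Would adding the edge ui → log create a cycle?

No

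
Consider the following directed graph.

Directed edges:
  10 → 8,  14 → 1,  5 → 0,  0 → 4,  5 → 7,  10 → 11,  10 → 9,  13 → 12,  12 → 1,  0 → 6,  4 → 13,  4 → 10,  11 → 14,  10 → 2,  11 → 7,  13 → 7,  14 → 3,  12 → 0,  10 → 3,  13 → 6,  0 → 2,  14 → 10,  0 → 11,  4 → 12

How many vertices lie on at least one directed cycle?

A vertex is on a directed cycle iff it belongs to a strongly connected component of size ≥ 2 (or has a self-loop).
The vertices on cycles are {0, 4, 10, 11, 12, 13, 14} — 7 in total.

7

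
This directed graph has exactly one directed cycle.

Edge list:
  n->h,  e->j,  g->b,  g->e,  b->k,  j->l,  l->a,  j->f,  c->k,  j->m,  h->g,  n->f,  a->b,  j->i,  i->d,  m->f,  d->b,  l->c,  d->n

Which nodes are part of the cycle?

DFS with gray/black marking from e:
e gray
  j gray
    l gray
      c gray
        k gray
        k black
      c black
      a gray
        b gray
          b→k: k black — skip
        b black
      a black
    l black
    m gray
      f gray
      f black
    m black
    j→f: f black — skip
    i gray
      d gray
        d→b: b black — skip
        n gray
          h gray
            g gray
              g→e: e is gray → back edge
Back edge closes the cycle e → j → i → d → n → h → g → e; its vertices are {d, e, g, h, i, j, n}.

d, e, g, h, i, j, n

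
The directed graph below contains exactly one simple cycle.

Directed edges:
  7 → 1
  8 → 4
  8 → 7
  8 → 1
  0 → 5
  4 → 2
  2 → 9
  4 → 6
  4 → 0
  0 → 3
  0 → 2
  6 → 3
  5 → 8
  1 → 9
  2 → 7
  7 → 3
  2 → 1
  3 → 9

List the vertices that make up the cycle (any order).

0, 4, 5, 8

DFS with gray/black marking from 4:
4 gray
  2 gray
    9 gray
    9 black
    1 gray
      1→9: 9 black — skip
    1 black
    7 gray
      3 gray
        3→9: 9 black — skip
      3 black
      7→1: 1 black — skip
    7 black
  2 black
  6 gray
    6→3: 3 black — skip
  6 black
  0 gray
    5 gray
      8 gray
        8→7: 7 black — skip
        8→4: 4 is gray → back edge
Back edge closes the cycle 4 → 0 → 5 → 8 → 4; its vertices are {0, 4, 5, 8}.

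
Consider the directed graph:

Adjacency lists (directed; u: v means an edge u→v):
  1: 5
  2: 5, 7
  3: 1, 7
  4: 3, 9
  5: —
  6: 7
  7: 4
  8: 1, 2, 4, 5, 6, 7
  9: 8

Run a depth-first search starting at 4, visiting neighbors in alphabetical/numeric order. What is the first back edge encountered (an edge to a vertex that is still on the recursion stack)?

7->4

DFS from 4 (visiting neighbors in alphabetical/numeric order); mark gray on enter, black on exit:
4 gray
  3 gray
    1 gray
      5 gray
      5 black
    1 black
    7 gray
      7→4: 4 is gray → back edge
First back edge: 7 → 4.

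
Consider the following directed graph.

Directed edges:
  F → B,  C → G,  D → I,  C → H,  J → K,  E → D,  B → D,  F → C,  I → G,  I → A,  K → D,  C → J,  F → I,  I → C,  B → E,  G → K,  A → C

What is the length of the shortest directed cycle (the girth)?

4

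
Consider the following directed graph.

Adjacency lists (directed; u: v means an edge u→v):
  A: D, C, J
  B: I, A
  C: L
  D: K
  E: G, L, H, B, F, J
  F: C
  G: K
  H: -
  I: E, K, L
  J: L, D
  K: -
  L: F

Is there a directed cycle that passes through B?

Yes

B is on a cycle iff B can reach itself via ≥1 edge.
B → I → E → B — yes.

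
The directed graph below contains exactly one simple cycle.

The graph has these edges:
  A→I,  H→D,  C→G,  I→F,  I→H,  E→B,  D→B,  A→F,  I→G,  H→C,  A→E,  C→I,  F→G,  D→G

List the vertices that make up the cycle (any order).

C, H, I

DFS with gray/black marking from I:
I gray
  F gray
    G gray
    G black
  F black
  I→G: G black — skip
  H gray
    D gray
      B gray
      B black
      D→G: G black — skip
    D black
    C gray
      C→I: I is gray → back edge
Back edge closes the cycle I → H → C → I; its vertices are {C, H, I}.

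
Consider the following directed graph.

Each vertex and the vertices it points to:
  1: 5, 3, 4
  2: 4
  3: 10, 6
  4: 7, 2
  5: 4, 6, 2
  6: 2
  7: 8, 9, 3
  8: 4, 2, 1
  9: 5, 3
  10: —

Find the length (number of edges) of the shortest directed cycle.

2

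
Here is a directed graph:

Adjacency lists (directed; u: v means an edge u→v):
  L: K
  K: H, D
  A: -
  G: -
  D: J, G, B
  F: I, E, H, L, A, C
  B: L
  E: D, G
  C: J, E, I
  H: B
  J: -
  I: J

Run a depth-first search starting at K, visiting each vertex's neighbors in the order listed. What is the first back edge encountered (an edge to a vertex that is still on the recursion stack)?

DFS from K (visiting each vertex's neighbors in the order listed); mark gray on enter, black on exit:
K gray
  H gray
    B gray
      L gray
        L→K: K is gray → back edge
First back edge: L → K.

L→K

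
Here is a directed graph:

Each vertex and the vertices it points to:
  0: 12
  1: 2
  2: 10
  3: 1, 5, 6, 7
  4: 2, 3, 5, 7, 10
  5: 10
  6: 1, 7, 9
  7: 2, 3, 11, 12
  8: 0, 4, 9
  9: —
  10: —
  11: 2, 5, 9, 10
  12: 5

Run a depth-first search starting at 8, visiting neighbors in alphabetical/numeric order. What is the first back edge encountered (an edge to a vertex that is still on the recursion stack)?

DFS from 8 (visiting neighbors in alphabetical/numeric order); mark gray on enter, black on exit:
8 gray
  0 gray
    12 gray
      5 gray
        10 gray
        10 black
      5 black
    12 black
  0 black
  4 gray
    2 gray
      2→10: 10 black — skip
    2 black
    3 gray
      1 gray
        1→2: 2 black — skip
      1 black
      3→5: 5 black — skip
      6 gray
        6→1: 1 black — skip
        7 gray
          7→2: 2 black — skip
          7→3: 3 is gray → back edge
First back edge: 7 → 3.

7->3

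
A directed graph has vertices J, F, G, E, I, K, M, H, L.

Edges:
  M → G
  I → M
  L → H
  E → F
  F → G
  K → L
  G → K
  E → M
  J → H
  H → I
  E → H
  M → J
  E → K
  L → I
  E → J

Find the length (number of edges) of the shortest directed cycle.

4

For each vertex v, BFS finds the shortest path from v back to v.
The shortest such closed walk is M → J → H → I → M, length 4.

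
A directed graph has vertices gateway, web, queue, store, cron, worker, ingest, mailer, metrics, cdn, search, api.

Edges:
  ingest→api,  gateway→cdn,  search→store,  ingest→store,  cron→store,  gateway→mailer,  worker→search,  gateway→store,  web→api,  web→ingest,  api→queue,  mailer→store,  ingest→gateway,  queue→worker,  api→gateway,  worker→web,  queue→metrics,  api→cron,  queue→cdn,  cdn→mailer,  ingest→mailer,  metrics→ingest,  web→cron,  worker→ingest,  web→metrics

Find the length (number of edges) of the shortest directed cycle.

4

For each vertex v, BFS finds the shortest path from v back to v.
The shortest such closed walk is queue → worker → ingest → api → queue, length 4.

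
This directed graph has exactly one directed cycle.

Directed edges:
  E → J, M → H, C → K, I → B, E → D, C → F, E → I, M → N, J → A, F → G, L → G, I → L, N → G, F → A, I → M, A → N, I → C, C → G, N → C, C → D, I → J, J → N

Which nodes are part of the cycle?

DFS with gray/black marking from C:
C gray
  G gray
  G black
  F gray
    F→G: G black — skip
    A gray
      N gray
        N→C: C is gray → back edge
Back edge closes the cycle C → F → A → N → C; its vertices are {A, C, F, N}.

A, C, F, N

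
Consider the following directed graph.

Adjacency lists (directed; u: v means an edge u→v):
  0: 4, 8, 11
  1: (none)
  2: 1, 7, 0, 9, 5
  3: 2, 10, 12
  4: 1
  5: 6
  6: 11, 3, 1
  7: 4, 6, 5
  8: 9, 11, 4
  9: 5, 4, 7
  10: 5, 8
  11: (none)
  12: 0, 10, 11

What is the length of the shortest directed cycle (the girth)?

4

For each vertex v, BFS finds the shortest path from v back to v.
The shortest such closed walk is 3 → 2 → 7 → 6 → 3, length 4.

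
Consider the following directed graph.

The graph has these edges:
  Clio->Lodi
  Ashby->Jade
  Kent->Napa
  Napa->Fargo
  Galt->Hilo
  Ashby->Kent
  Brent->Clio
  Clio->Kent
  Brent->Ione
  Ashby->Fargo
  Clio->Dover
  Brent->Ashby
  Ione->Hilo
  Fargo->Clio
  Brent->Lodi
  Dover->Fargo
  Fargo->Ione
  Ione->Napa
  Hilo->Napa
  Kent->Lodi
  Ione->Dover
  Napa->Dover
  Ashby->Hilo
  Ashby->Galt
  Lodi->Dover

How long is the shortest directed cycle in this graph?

3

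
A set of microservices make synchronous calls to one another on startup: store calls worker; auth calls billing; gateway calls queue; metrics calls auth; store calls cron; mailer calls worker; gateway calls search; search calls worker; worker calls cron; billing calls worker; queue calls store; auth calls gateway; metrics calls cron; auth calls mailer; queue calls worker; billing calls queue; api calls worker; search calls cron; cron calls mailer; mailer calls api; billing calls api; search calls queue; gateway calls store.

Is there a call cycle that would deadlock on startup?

Yes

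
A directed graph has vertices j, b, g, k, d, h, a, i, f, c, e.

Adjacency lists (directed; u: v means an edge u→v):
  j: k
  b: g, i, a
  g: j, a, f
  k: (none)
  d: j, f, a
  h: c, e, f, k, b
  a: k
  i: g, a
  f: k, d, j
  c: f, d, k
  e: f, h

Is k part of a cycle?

No

k lies on a cycle iff there is a path from k back to itself.
Exploring from k, it never reaches itself; equivalently, its strongly connected component is a singleton.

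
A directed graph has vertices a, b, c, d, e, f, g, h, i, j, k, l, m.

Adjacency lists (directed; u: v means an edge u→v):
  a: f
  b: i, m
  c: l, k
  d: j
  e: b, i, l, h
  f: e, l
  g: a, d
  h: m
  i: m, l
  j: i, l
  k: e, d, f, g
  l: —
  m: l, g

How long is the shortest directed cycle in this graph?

5

For each vertex v, BFS finds the shortest path from v back to v.
The shortest such closed walk is g → d → j → i → m → g, length 5.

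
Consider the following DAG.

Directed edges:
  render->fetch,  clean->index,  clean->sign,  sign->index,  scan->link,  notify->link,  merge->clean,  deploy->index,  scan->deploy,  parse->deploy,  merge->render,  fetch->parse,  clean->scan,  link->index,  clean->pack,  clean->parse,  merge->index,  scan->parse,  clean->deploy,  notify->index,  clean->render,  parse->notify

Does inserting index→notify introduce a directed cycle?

Yes

Adding index→notify creates a cycle iff notify can already reach index.
Path from notify: notify → index.
So notify → … → index → notify is a cycle.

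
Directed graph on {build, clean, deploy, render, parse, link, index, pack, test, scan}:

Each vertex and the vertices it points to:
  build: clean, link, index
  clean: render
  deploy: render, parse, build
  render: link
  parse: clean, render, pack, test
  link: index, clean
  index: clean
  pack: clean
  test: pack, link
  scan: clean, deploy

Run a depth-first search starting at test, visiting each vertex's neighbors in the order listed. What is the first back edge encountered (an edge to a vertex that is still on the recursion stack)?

index→clean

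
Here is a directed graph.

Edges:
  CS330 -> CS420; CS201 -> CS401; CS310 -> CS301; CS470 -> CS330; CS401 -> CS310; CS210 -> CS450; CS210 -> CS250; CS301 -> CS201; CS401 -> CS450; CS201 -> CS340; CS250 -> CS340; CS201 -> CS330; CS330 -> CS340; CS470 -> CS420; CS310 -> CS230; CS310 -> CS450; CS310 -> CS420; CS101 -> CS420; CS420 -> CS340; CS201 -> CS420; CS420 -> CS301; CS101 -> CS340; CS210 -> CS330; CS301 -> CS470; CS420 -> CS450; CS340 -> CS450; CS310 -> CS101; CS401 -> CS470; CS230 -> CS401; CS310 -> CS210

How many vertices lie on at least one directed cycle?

10

A vertex is on a directed cycle iff it belongs to a strongly connected component of size ≥ 2 (or has a self-loop).
The vertices on cycles are {CS101, CS201, CS210, CS230, CS301, CS310, CS330, CS401, CS420, CS470} — 10 in total.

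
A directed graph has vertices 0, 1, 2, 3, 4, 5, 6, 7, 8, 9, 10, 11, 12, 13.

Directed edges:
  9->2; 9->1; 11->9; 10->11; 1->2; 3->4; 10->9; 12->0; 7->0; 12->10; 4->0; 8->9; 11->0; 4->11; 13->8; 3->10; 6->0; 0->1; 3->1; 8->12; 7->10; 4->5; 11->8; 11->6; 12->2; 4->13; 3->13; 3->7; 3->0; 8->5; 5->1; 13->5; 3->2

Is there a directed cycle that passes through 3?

No

3 lies on a cycle iff there is a path from 3 back to itself.
Exploring from 3, it never reaches itself; equivalently, its strongly connected component is a singleton.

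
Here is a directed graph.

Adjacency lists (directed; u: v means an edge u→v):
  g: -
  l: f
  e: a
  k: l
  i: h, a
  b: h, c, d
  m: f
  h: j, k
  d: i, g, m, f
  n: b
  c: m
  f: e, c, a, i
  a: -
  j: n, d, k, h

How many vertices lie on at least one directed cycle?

A vertex is on a directed cycle iff it belongs to a strongly connected component of size ≥ 2 (or has a self-loop).
The vertices on cycles are {b, c, d, f, h, i, j, k, l, m, n} — 11 in total.

11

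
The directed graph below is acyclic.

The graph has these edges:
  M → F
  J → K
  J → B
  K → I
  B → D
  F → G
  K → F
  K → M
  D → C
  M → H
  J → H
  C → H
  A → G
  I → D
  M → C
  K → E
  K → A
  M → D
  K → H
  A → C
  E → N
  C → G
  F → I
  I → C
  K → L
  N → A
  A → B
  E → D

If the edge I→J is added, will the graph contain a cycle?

Yes

Adding I→J creates a cycle iff J can already reach I.
Path from J: J → K → I.
So J → … → I → J is a cycle.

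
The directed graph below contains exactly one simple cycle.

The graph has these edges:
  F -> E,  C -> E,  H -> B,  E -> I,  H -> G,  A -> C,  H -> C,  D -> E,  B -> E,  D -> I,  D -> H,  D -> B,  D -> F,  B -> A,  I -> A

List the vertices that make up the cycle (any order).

DFS with gray/black marking from I:
I gray
  A gray
    C gray
      E gray
        E→I: I is gray → back edge
Back edge closes the cycle I → A → C → E → I; its vertices are {A, C, E, I}.

A, C, E, I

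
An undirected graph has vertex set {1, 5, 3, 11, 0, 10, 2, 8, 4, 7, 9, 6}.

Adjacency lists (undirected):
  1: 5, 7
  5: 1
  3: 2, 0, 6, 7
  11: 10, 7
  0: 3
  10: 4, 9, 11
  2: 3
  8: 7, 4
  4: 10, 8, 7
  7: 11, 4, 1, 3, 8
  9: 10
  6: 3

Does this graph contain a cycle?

Yes

DFS, tracking each vertex's parent; an edge to a visited non-parent vertex closes a cycle.
Start from 7:
visit 7 (parent –)
  visit 11 (parent 7)
    visit 10 (parent 11)
      visit 4 (parent 10)
        4–10: parent, skip
        visit 8 (parent 4)
          8–7: 7 visited and ≠ parent → cycle
Cycle: 7 – 11 – 10 – 4 – 8 – 7.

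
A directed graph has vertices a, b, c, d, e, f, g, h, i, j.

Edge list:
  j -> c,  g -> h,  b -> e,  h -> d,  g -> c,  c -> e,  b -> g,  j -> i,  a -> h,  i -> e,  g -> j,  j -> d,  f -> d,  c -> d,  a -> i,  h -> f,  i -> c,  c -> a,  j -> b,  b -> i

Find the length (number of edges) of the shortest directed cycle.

3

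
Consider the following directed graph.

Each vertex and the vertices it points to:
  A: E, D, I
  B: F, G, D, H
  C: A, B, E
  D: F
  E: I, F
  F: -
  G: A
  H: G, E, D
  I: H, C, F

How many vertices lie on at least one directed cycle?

A vertex is on a directed cycle iff it belongs to a strongly connected component of size ≥ 2 (or has a self-loop).
The vertices on cycles are {A, B, C, E, G, H, I} — 7 in total.

7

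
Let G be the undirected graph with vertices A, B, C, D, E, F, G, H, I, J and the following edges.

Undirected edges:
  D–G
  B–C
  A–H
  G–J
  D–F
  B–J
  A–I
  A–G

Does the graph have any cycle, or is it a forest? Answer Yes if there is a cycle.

No

DFS, tracking each vertex's parent; an edge to a visited non-parent vertex closes a cycle.
Start from A:
visit A (parent –)
  visit I (parent A)
    I–A: parent, skip
  visit G (parent A)
    G–A: parent, skip
    visit J (parent G)
      J–G: parent, skip
      visit B (parent J)
        B–J: parent, skip
        visit C (parent B)
          C–B: parent, skip
    visit D (parent G)
      visit F (parent D)
        F–D: parent, skip
      D–G: parent, skip
  visit H (parent A)
    H–A: parent, skip
visit E (parent –)
No non-parent visited neighbor found — the graph is a forest.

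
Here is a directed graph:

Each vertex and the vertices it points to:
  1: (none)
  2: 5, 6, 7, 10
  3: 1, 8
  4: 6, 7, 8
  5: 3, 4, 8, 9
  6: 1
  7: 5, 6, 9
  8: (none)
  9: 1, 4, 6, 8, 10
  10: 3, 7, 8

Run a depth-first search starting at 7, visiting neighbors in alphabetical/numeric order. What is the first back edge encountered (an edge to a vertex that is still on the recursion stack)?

4→7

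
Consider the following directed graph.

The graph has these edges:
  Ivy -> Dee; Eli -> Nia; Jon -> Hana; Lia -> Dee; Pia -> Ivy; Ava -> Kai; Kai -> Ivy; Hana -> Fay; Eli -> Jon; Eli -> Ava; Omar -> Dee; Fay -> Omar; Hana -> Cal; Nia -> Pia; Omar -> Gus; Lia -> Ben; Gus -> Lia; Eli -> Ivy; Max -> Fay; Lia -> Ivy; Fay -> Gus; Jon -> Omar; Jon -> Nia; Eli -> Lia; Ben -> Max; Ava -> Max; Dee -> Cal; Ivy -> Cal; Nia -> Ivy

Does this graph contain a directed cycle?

Yes

DFS with white/gray/black marking, starting from Nia:
Nia gray
  Pia gray
    Ivy gray
      Dee gray
        Cal gray
        Cal black
      Dee black
      Ivy→Cal: Cal black — skip
    Ivy black
  Pia black
  Nia→Ivy: Ivy black — skip
Nia black
Kai gray
  Kai→Ivy: Ivy black — skip
Kai black
Hana gray
  Fay gray
    Omar gray
      Omar→Dee: Dee black — skip
      Gus gray
        Lia gray
          Lia→Ivy: Ivy black — skip
          Lia→Dee: Dee black — skip
          Ben gray
            Max gray
              Max→Fay: Fay is gray → back edge
Back edge found, so a cycle exists: Fay → Omar → Gus → Lia → Ben → Max → Fay.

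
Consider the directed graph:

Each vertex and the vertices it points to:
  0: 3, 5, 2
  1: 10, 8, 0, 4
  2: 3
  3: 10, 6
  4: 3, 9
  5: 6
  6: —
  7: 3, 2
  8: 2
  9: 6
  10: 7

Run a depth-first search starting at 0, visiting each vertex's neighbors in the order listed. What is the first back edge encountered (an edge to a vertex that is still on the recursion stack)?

7->3

DFS from 0 (visiting each vertex's neighbors in the order listed); mark gray on enter, black on exit:
0 gray
  3 gray
    10 gray
      7 gray
        7→3: 3 is gray → back edge
First back edge: 7 → 3.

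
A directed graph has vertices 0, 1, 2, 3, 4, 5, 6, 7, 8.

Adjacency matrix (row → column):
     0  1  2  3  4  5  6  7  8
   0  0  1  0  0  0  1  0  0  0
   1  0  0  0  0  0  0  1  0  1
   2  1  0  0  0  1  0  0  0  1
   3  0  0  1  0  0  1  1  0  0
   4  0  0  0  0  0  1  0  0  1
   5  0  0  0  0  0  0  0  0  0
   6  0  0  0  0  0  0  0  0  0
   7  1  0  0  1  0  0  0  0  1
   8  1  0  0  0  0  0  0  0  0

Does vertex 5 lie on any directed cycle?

No

5 lies on a cycle iff there is a path from 5 back to itself.
Exploring from 5, it never reaches itself; equivalently, its strongly connected component is a singleton.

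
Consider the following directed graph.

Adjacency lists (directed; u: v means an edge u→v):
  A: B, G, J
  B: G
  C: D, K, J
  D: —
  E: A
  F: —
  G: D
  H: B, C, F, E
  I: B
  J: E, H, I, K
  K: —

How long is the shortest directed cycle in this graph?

3

For each vertex v, BFS finds the shortest path from v back to v.
The shortest such closed walk is A → J → E → A, length 3.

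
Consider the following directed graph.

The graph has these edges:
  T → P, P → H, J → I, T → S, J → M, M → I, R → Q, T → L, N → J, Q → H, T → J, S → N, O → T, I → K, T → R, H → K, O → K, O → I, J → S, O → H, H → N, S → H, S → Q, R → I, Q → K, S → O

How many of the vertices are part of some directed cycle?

A vertex is on a directed cycle iff it belongs to a strongly connected component of size ≥ 2 (or has a self-loop).
The vertices on cycles are {H, J, N, O, P, Q, R, S, T} — 9 in total.

9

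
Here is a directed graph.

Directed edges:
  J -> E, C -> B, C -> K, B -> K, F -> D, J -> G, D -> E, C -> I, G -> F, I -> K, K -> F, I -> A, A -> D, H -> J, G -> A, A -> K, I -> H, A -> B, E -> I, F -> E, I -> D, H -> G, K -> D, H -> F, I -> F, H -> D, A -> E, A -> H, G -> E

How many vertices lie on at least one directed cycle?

A vertex is on a directed cycle iff it belongs to a strongly connected component of size ≥ 2 (or has a self-loop).
The vertices on cycles are {A, B, D, E, F, G, H, I, J, K} — 10 in total.

10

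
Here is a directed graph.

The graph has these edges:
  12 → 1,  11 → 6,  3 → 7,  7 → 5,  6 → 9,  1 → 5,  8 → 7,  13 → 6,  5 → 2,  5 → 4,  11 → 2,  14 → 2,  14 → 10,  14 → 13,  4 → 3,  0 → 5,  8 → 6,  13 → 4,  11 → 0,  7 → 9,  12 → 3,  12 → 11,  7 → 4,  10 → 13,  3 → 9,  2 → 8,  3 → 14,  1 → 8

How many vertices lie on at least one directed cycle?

A vertex is on a directed cycle iff it belongs to a strongly connected component of size ≥ 2 (or has a self-loop).
The vertices on cycles are {2, 3, 4, 5, 7, 8, 10, 13, 14} — 9 in total.

9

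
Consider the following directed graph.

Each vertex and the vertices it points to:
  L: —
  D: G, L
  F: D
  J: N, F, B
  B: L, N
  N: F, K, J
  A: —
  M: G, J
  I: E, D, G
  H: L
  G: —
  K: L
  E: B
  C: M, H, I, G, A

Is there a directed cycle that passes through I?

No

I lies on a cycle iff there is a path from I back to itself.
Exploring from I, it never reaches itself; equivalently, its strongly connected component is a singleton.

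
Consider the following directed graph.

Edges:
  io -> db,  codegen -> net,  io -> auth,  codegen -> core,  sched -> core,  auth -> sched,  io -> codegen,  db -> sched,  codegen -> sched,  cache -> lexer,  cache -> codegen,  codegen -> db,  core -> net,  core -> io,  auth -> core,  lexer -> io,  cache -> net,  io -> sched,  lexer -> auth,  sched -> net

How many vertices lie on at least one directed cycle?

A vertex is on a directed cycle iff it belongs to a strongly connected component of size ≥ 2 (or has a self-loop).
The vertices on cycles are {db, io, auth, core, sched, codegen} — 6 in total.

6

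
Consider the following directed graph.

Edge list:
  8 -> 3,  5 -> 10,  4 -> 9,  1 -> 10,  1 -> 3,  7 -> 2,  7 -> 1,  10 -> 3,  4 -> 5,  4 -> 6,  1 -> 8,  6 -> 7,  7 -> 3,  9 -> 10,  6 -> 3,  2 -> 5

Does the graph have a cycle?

DFS with white/gray/black marking, starting from 5:
5 gray
  10 gray
    3 gray
    3 black
  10 black
5 black
1 gray
  1→3: 3 black — skip
  1→10: 10 black — skip
  8 gray
    8→3: 3 black — skip
  8 black
1 black
2 gray
  2→5: 5 black — skip
2 black
4 gray
  4→5: 5 black — skip
  6 gray
    6→3: 3 black — skip
    7 gray
      7→3: 3 black — skip
      7→1: 1 black — skip
      7→2: 2 black — skip
    7 black
  6 black
  9 gray
    9→10: 10 black — skip
  9 black
4 black
Every edge goes to a white or black vertex — no back edge, so the graph is acyclic.

No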